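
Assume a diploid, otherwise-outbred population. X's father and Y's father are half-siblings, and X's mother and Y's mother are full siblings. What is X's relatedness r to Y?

Independent pedigree routes through distinct common ancestors add.
X and Y are related in two ways: half first cousins through their fathers (r = 1/16) and first cousins through their mothers (r = 1/8).
r = 1/16 + 1/8 = 3/16 = 0.1875.

0.1875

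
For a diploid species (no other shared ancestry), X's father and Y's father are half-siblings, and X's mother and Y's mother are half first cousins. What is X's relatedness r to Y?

With two independent routes of shared ancestry, r is the sum of the two contributions.
X and Y are related in two ways: half first cousins through their fathers (r = 1/16) and half second cousins through their mothers (r = 1/64).
r = 1/16 + 1/64 = 5/64 = 0.078125.

0.078125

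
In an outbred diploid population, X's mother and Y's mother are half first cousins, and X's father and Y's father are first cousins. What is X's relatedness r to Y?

Independent pedigree routes through distinct common ancestors add.
X and Y are related in two ways: half second cousins through their mothers (r = 1/64) and second cousins through their fathers (r = 1/32).
r = 1/64 + 1/32 = 0.046875.

0.046875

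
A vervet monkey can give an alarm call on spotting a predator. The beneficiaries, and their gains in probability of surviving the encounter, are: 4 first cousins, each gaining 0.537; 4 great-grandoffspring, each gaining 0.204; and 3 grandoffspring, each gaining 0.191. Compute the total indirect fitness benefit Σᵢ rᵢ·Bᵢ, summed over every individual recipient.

0.51375

r to a first cousin = 1/8 (first cousins share one grandparent pair — two paths of length 4: r = 2·(1/2)^4 = 1/8).
r to a great-grandoffspring = 0.125 (three parent–offspring links: r = (1/2)^3 = 1/8).
r to a grandoffspring = 1/4 (two parent–offspring links: r = (1/2)^2 = 1/4).
Summing one r·B term per recipient: 4·0.125·0.537 + 4·0.125·0.204 + 3·0.25·0.191 = 0.51375.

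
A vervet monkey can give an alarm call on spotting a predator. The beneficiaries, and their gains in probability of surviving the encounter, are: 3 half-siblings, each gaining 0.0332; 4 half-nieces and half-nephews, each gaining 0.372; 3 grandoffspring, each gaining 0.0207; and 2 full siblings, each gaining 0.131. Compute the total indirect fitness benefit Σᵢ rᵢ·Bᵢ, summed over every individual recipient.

0.357425

r to a half-sibling = 1/4 (half-sibs share one parent — one path of length 2: r = (1/2)^2 = 1/4).
r to a half-niece or half-nephew = 1/8 (half-aunt/uncle↔niece/nephew: one path of length 3: r = (1/2)^3 = 1/8).
r to a grandoffspring = 0.25 (two parent–offspring links: r = (1/2)^2 = 1/4).
r to a full sibling = 1/2 (full sibs share both parents — two paths of length 2: r = 2·(1/2)^2 = 1/2).
Summing one r·B term per recipient: 3·0.25·0.0332 + 4·0.125·0.372 + 3·0.25·0.0207 + 2·0.5·0.131 = 0.357425.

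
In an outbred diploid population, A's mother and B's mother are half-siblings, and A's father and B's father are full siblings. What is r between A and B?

Relatedness sums over independent paths through distinct common ancestors.
A and B are related in two ways: half first cousins through their mothers (r = 1/16) and first cousins through their fathers (r = 1/8).
r = 1/16 + 1/8 = 3/16 = 0.1875.

0.1875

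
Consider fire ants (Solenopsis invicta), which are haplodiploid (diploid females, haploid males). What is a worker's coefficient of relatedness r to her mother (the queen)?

0.5

One meiotic link between diploid queen and diploid daughter: r = 1/2.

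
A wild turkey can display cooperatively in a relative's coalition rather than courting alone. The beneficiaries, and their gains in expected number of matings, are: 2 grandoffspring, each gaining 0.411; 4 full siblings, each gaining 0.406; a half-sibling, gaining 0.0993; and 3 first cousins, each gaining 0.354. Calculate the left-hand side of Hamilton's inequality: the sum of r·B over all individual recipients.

1.175075

r to a grandoffspring = 1/4 (two parent–offspring links: r = (1/2)^2 = 1/4).
r to a full sibling = 0.5 (full sibs share both parents — two paths of length 2: r = 2·(1/2)^2 = 1/2).
r to a half-sibling = 0.25 (half-sibs share one parent — one path of length 2: r = (1/2)^2 = 1/4).
r to a first cousin = 1/8 (first cousins share one grandparent pair — two paths of length 4: r = 2·(1/2)^4 = 1/8).
Summing one r·B term per recipient: 2·0.25·0.411 + 4·0.5·0.406 + 1·0.25·0.0993 + 3·0.125·0.354 = 1.175075.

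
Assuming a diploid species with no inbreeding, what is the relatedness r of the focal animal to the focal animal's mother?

Each parent–offspring link contributes a factor of 1/2, and independent paths through distinct common ancestors add.
One parent–offspring link: r = (1/2)^1 = 1/2.

0.5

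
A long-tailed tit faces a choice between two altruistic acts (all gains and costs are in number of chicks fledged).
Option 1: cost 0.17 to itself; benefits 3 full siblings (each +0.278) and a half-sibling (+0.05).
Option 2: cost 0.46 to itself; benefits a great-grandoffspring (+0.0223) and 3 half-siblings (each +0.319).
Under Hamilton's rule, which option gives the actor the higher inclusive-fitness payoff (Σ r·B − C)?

Option 1: r to a full sibling = 0.5.
Option 1: r to a half-sibling = 0.25.
Option 1: Σ r·B − C = (3·0.5·0.278 + 1·0.25·0.05) − 0.17 = 0.2595.
Option 2: r to a great-grandoffspring = 0.125.
Option 2: r to a half-sibling = 0.25.
Option 2: Σ r·B − C = (1·0.125·0.0223 + 3·0.25·0.319) − 0.46 = -0.2179625.
Option 1 has the higher net inclusive-fitness payoff.

Option 1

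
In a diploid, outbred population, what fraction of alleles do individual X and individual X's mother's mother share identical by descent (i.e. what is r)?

Each parent–offspring link contributes a factor of 1/2, and independent paths through distinct common ancestors add.
Two parent–offspring links: r = (1/2)^2 = 1/4.

0.25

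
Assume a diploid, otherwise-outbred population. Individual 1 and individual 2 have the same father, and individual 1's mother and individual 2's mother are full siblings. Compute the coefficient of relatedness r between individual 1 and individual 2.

0.375

With two independent routes of shared ancestry, r is the sum of the two contributions.
Individual 1 and individual 2 are related in two ways: half-sibs through their shared father (r = 1/4) and first cousins through their mothers (r = 1/8).
r = 1/4 + 1/8 = 3/8 = 0.375.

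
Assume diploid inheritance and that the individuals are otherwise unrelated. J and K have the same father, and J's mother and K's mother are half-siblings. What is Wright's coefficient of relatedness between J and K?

Wright's path rule: contributions from independent ancestry routes add.
J and K are related in two ways: half-sibs through their shared father (r = 1/4) and half first cousins through their mothers (r = 1/16).
r = 1/4 + 1/16 = 5/16 = 0.3125.

0.3125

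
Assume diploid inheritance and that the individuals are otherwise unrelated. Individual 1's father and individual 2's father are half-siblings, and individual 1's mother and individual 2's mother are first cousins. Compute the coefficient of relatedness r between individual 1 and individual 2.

Relatedness sums over independent paths through distinct common ancestors.
Individual 1 and individual 2 are related in two ways: half first cousins through their fathers (r = 1/16) and second cousins through their mothers (r = 1/32).
r = 1/16 + 1/32 = 0.09375.

0.09375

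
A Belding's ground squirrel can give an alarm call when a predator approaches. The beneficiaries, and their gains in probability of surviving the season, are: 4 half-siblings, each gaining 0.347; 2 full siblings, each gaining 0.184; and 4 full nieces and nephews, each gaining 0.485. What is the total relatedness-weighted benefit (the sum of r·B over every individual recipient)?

1.016

r to a half-sibling = 0.25 (half-sibs share one parent — one path of length 2: r = (1/2)^2 = 1/4).
r to a full sibling = 1/2 (full sibs share both parents — two paths of length 2: r = 2·(1/2)^2 = 1/2).
r to a full niece or nephew = 0.25 (full aunt/uncle↔niece/nephew: two paths of length 3 through the shared grandparent pair: r = 2·(1/2)^3 = 1/4).
Summing one r·B term per recipient: 4·0.25·0.347 + 2·0.5·0.184 + 4·0.25·0.485 = 1.016.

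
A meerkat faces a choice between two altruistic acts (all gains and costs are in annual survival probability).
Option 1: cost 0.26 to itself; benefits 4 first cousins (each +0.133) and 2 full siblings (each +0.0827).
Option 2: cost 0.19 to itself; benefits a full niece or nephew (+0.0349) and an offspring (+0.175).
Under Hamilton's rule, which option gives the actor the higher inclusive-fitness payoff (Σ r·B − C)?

Option 2

Option 1: r to a first cousin = 0.125.
Option 1: r to a full sibling = 0.5.
Option 1: Σ r·B − C = (4·0.125·0.133 + 2·0.5·0.0827) − 0.26 = -0.1108.
Option 2: r to a full niece or nephew = 0.25.
Option 2: r to an offspring = 0.5.
Option 2: Σ r·B − C = (1·0.25·0.0349 + 1·0.5·0.175) − 0.19 = -0.093775.
Option 2 has the higher net inclusive-fitness payoff.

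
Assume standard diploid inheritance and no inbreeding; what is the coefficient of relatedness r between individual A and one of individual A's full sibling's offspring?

Each parent–offspring link contributes a factor of 1/2, and independent paths through distinct common ancestors add.
Full aunt/uncle↔niece/nephew: two paths of length 3 through the shared grandparent pair: r = 2·(1/2)^3 = 1/4.

0.25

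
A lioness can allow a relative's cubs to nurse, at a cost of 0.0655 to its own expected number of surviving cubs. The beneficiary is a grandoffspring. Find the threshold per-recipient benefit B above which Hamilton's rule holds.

0.262

r to a grandoffspring = 0.25 (two parent–offspring links: r = (1/2)^2 = 1/4).
Hamilton's rule with n recipients of equal r: n·r·B > C, so B > C/(n·r) = 0.0655/(1·0.25) = 0.262.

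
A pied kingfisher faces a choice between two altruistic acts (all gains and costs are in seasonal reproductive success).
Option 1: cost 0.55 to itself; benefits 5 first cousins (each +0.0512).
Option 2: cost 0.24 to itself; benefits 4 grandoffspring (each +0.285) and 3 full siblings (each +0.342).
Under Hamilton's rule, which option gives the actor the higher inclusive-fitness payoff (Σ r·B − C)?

Option 2

Option 1: r to a first cousin = 0.125.
Option 1: Σ r·B − C = (5·0.125·0.0512) − 0.55 = -0.518.
Option 2: r to a grandoffspring = 0.25.
Option 2: r to a full sibling = 0.5.
Option 2: Σ r·B − C = (4·0.25·0.285 + 3·0.5·0.342) − 0.24 = 0.558.
Option 2 has the higher net inclusive-fitness payoff.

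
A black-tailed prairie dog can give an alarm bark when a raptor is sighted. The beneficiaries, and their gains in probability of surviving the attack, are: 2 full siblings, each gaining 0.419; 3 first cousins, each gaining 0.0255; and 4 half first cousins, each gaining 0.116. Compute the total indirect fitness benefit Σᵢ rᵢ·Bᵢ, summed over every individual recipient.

r to a full sibling = 0.5 (full sibs share both parents — two paths of length 2: r = 2·(1/2)^2 = 1/2).
r to a first cousin = 1/8 (first cousins share one grandparent pair — two paths of length 4: r = 2·(1/2)^4 = 1/8).
r to a half first cousin = 1/16 (half first cousins share one grandparent — one path of length 4: r = (1/2)^4 = 1/16).
Summing one r·B term per recipient: 2·0.5·0.419 + 3·0.125·0.0255 + 4·0.0625·0.116 = 0.4575625.

0.4575625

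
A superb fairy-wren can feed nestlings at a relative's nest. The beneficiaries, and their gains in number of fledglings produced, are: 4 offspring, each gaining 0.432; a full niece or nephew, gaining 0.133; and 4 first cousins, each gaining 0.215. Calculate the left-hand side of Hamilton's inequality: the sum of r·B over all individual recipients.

r to an offspring = 0.5 (one parent–offspring link: r = (1/2)^1 = 1/2).
r to a full niece or nephew = 0.25 (full aunt/uncle↔niece/nephew: two paths of length 3 through the shared grandparent pair: r = 2·(1/2)^3 = 1/4).
r to a first cousin = 1/8 (first cousins share one grandparent pair — two paths of length 4: r = 2·(1/2)^4 = 1/8).
Summing one r·B term per recipient: 4·0.5·0.432 + 1·0.25·0.133 + 4·0.125·0.215 = 1.00475.

1.00475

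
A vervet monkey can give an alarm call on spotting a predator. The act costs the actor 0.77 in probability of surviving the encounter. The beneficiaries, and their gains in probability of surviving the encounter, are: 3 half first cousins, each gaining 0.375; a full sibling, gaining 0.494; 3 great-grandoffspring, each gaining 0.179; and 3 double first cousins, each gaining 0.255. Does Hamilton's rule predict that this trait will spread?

No

Hamilton's rule: the trait is favored when the sum of r·B over every recipient exceeds the actor's cost C.
r to a half first cousin = 1/16 (half first cousins share one grandparent — one path of length 4: r = (1/2)^4 = 1/16).
r to a full sibling = 1/2 (full sibs share both parents — two paths of length 2: r = 2·(1/2)^2 = 1/2).
r to a great-grandoffspring = 1/8 (three parent–offspring links: r = (1/2)^3 = 1/8).
r to a double first cousin = 0.25 (double first cousins share both grandparent pairs — four paths of length 4: r = 4·(1/2)^4 = 1/4).
Summing one r·B term per recipient: 3·0.0625·0.375 + 1·0.5·0.494 + 3·0.125·0.179 + 3·0.25·0.255 = 0.5756875.
0.5756875 < 0.77: the indirect benefit is less than the cost.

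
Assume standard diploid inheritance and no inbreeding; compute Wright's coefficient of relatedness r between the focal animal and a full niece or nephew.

Full aunt/uncle↔niece/nephew: two paths of length 3 through the shared grandparent pair: r = 2·(1/2)^3 = 1/4.

0.25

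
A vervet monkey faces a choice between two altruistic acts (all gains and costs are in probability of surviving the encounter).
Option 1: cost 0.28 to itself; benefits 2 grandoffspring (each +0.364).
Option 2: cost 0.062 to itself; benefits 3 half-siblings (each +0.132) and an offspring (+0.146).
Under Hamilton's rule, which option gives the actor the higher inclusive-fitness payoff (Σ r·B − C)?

Option 1: r to a grandoffspring = 0.25.
Option 1: Σ r·B − C = (2·0.25·0.364) − 0.28 = -0.098.
Option 2: r to a half-sibling = 0.25.
Option 2: r to an offspring = 0.5.
Option 2: Σ r·B − C = (3·0.25·0.132 + 1·0.5·0.146) − 0.062 = 0.11.
Option 2 has the higher net inclusive-fitness payoff.

Option 2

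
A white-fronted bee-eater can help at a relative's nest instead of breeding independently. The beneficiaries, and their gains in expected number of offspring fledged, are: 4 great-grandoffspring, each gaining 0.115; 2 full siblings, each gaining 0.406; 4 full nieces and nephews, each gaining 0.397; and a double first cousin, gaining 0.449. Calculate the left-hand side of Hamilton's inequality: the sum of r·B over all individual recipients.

r to a great-grandoffspring = 1/8 (three parent–offspring links: r = (1/2)^3 = 1/8).
r to a full sibling = 1/2 (full sibs share both parents — two paths of length 2: r = 2·(1/2)^2 = 1/2).
r to a full niece or nephew = 1/4 (full aunt/uncle↔niece/nephew: two paths of length 3 through the shared grandparent pair: r = 2·(1/2)^3 = 1/4).
r to a double first cousin = 0.25 (double first cousins share both grandparent pairs — four paths of length 4: r = 4·(1/2)^4 = 1/4).
Summing one r·B term per recipient: 4·0.125·0.115 + 2·0.5·0.406 + 4·0.25·0.397 + 1·0.25·0.449 = 0.97275.

0.97275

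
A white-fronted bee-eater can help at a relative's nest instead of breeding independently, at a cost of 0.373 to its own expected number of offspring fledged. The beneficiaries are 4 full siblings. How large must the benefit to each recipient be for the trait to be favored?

0.1865

r to a full sibling = 1/2 (full sibs share both parents — two paths of length 2: r = 2·(1/2)^2 = 1/2).
Hamilton's rule with n recipients of equal r: n·r·B > C, so B > C/(n·r) = 0.373/(4·0.5) = 0.1865.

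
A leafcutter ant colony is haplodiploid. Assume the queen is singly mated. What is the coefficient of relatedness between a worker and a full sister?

Haplodiploid full sisters inherit their father's entire haploid genome identically (contributing 1/2) and on average half of their mother's contribution (1/2 · 1/2 = 1/4); r = 1/2 + 1/4 = 3/4.

0.75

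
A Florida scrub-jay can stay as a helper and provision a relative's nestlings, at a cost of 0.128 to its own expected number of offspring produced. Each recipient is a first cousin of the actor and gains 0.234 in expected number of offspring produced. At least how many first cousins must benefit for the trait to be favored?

5

r to a first cousin = 1/8 (first cousins share one grandparent pair — two paths of length 4: r = 2·(1/2)^4 = 1/8).
Hamilton's rule: n·r·B > C  ⇒  n > C/(r·B) = 0.128/(0.125·0.234) = 4.376.
The smallest integer exceeding 4.376 is 5.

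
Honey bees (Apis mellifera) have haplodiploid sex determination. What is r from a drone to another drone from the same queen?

Haploid brothers each carry a random half of the queen's diploid genome, so on average they share half: r = 1/2.

0.5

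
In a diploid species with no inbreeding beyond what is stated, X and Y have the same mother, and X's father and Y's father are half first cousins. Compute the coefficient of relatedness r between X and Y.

0.265625

Relatedness sums over independent paths through distinct common ancestors.
X and Y are related in two ways: half-sibs through their shared mother (r = 1/4) and half second cousins through their fathers (r = 1/64).
r = 1/4 + 1/64 = 17/64 = 0.265625.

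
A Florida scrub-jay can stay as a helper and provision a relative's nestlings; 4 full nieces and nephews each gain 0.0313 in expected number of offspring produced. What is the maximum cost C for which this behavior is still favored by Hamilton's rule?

r to a full niece or nephew = 0.25 (full aunt/uncle↔niece/nephew: two paths of length 3 through the shared grandparent pair: r = 2·(1/2)^3 = 1/4).
Hamilton's rule: n·r·B > C, so the trait is favored while C < n·r·B = 4·0.25·0.0313 = 0.0313.

0.0313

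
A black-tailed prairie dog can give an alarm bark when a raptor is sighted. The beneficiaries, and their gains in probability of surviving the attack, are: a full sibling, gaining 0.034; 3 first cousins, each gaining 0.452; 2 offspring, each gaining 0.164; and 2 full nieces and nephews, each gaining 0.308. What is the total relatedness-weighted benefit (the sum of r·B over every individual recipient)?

r to a full sibling = 1/2 (full sibs share both parents — two paths of length 2: r = 2·(1/2)^2 = 1/2).
r to a first cousin = 1/8 (first cousins share one grandparent pair — two paths of length 4: r = 2·(1/2)^4 = 1/8).
r to an offspring = 0.5 (one parent–offspring link: r = (1/2)^1 = 1/2).
r to a full niece or nephew = 0.25 (full aunt/uncle↔niece/nephew: two paths of length 3 through the shared grandparent pair: r = 2·(1/2)^3 = 1/4).
Summing one r·B term per recipient: 1·0.5·0.034 + 3·0.125·0.452 + 2·0.5·0.164 + 2·0.25·0.308 = 0.5045.

0.5045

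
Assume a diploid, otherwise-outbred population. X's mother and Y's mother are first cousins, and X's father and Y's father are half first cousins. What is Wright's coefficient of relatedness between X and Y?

0.046875

Relatedness sums over independent paths through distinct common ancestors.
X and Y are related in two ways: second cousins through their mothers (r = 1/32) and half second cousins through their fathers (r = 1/64).
r = 1/32 + 1/64 = 0.046875.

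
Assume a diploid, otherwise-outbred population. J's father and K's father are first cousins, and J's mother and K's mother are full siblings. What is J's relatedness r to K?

With two independent routes of shared ancestry, r is the sum of the two contributions.
J and K are related in two ways: second cousins through their fathers (r = 1/32) and first cousins through their mothers (r = 1/8).
r = 1/32 + 1/8 = 0.15625.

0.15625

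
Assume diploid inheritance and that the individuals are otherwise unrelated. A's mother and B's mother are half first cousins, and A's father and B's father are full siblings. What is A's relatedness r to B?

0.140625

Independent pedigree routes through distinct common ancestors add.
A and B are related in two ways: half second cousins through their mothers (r = 1/64) and first cousins through their fathers (r = 1/8).
r = 1/64 + 1/8 = 0.140625.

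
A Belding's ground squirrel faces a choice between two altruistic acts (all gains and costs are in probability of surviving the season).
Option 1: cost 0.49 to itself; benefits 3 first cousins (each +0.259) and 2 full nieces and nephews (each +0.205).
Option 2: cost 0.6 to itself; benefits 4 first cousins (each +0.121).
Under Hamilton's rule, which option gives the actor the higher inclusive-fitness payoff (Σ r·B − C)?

Option 1

Option 1: r to a first cousin = 0.125.
Option 1: r to a full niece or nephew = 0.25.
Option 1: Σ r·B − C = (3·0.125·0.259 + 2·0.25·0.205) − 0.49 = -0.290375.
Option 2: r to a first cousin = 0.125.
Option 2: Σ r·B − C = (4·0.125·0.121) − 0.6 = -0.5395.
Option 1 has the higher net inclusive-fitness payoff.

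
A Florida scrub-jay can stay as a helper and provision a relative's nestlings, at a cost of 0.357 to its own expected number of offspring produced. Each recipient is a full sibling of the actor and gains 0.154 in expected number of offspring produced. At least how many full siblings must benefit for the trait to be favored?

5

r to a full sibling = 1/2 (full sibs share both parents — two paths of length 2: r = 2·(1/2)^2 = 1/2).
Hamilton's rule: n·r·B > C  ⇒  n > C/(r·B) = 0.357/(0.5·0.154) = 4.636.
The smallest integer exceeding 4.636 is 5.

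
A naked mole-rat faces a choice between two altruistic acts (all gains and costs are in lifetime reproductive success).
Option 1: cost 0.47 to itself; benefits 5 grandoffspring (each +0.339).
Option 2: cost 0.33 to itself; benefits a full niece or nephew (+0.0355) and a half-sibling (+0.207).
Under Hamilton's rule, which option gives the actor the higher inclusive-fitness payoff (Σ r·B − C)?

Option 1

Option 1: r to a grandoffspring = 0.25.
Option 1: Σ r·B − C = (5·0.25·0.339) − 0.47 = -0.04625.
Option 2: r to a full niece or nephew = 0.25.
Option 2: r to a half-sibling = 0.25.
Option 2: Σ r·B − C = (1·0.25·0.0355 + 1·0.25·0.207) − 0.33 = -0.269375.
Option 1 has the higher net inclusive-fitness payoff.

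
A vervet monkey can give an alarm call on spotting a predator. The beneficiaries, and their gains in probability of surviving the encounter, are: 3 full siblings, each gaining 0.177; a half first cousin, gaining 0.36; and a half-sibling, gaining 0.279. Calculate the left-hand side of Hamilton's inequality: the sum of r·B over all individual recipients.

0.35775

r to a full sibling = 0.5 (full sibs share both parents — two paths of length 2: r = 2·(1/2)^2 = 1/2).
r to a half first cousin = 0.0625 (half first cousins share one grandparent — one path of length 4: r = (1/2)^4 = 1/16).
r to a half-sibling = 0.25 (half-sibs share one parent — one path of length 2: r = (1/2)^2 = 1/4).
Summing one r·B term per recipient: 3·0.5·0.177 + 1·0.0625·0.36 + 1·0.25·0.279 = 0.35775.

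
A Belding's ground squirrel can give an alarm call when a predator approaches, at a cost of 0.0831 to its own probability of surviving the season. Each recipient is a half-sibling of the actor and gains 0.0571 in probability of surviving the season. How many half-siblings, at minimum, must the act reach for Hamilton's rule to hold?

6

r to a half-sibling = 1/4 (half-sibs share one parent — one path of length 2: r = (1/2)^2 = 1/4).
Hamilton's rule: n·r·B > C  ⇒  n > C/(r·B) = 0.0831/(0.25·0.0571) = 5.821.
The smallest integer exceeding 5.821 is 6.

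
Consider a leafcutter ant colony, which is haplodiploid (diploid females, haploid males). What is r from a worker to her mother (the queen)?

One meiotic link between diploid queen and diploid daughter: r = 1/2.

0.5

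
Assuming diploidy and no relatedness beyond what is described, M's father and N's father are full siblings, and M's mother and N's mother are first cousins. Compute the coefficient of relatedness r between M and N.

Relatedness sums over independent paths through distinct common ancestors.
M and N are related in two ways: first cousins through their fathers (r = 1/8) and second cousins through their mothers (r = 1/32).
r = 1/8 + 1/32 = 5/32 = 0.15625.

0.15625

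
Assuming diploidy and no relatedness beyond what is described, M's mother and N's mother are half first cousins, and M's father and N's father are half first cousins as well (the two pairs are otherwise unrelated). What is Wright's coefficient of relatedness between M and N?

Wright's path rule: contributions from independent ancestry routes add.
M and N are related in two ways: half second cousins through their mothers (r = 1/64) and half second cousins through their fathers (r = 1/64).
r = 1/64 + 1/64 = 0.03125.

0.03125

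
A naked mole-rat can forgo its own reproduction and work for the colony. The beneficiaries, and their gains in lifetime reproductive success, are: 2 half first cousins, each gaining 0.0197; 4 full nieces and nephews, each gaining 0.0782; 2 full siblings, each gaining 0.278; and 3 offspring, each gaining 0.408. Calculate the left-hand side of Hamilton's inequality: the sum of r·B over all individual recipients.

0.9706625

r to a half first cousin = 0.0625 (half first cousins share one grandparent — one path of length 4: r = (1/2)^4 = 1/16).
r to a full niece or nephew = 1/4 (full aunt/uncle↔niece/nephew: two paths of length 3 through the shared grandparent pair: r = 2·(1/2)^3 = 1/4).
r to a full sibling = 1/2 (full sibs share both parents — two paths of length 2: r = 2·(1/2)^2 = 1/2).
r to an offspring = 0.5 (one parent–offspring link: r = (1/2)^1 = 1/2).
Summing one r·B term per recipient: 2·0.0625·0.0197 + 4·0.25·0.0782 + 2·0.5·0.278 + 3·0.5·0.408 = 0.9706625.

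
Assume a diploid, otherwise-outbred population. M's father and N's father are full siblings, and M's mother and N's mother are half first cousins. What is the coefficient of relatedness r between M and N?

0.140625

Independent pedigree routes through distinct common ancestors add.
M and N are related in two ways: first cousins through their fathers (r = 1/8) and half second cousins through their mothers (r = 1/64).
r = 1/8 + 1/64 = 0.140625.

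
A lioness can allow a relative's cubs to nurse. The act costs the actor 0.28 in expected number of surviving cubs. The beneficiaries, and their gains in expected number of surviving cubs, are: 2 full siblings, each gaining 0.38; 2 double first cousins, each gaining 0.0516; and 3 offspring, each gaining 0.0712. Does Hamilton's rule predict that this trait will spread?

Hamilton's rule: the trait is favored when the sum of r·B over every recipient exceeds the actor's cost C.
r to a full sibling = 0.5 (full sibs share both parents — two paths of length 2: r = 2·(1/2)^2 = 1/2).
r to a double first cousin = 1/4 (double first cousins share both grandparent pairs — four paths of length 4: r = 4·(1/2)^4 = 1/4).
r to an offspring = 1/2 (one parent–offspring link: r = (1/2)^1 = 1/2).
Summing one r·B term per recipient: 2·0.5·0.38 + 2·0.25·0.0516 + 3·0.5·0.0712 = 0.5126.
0.5126 > 0.28: the indirect benefit exceeds the cost.

Yes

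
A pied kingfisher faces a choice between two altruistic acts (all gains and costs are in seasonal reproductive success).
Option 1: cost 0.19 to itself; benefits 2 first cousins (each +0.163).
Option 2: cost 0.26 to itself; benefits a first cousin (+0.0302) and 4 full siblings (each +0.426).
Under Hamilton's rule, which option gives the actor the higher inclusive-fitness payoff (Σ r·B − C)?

Option 2

Option 1: r to a first cousin = 0.125.
Option 1: Σ r·B − C = (2·0.125·0.163) − 0.19 = -0.14925.
Option 2: r to a first cousin = 0.125.
Option 2: r to a full sibling = 0.5.
Option 2: Σ r·B − C = (1·0.125·0.0302 + 4·0.5·0.426) − 0.26 = 0.595775.
Option 2 has the higher net inclusive-fitness payoff.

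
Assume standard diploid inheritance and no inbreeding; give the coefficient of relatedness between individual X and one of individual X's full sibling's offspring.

Each parent–offspring link contributes a factor of 1/2, and independent paths through distinct common ancestors add.
Full aunt/uncle↔niece/nephew: two paths of length 3 through the shared grandparent pair: r = 2·(1/2)^3 = 1/4.

0.25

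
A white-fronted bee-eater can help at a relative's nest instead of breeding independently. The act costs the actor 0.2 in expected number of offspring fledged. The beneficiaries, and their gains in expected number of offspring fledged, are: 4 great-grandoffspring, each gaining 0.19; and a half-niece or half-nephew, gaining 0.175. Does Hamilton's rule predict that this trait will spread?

No

Hamilton's rule: the trait is favored when the sum of r·B over every recipient exceeds the actor's cost C.
r to a great-grandoffspring = 0.125 (three parent–offspring links: r = (1/2)^3 = 1/8).
r to a half-niece or half-nephew = 1/8 (half-aunt/uncle↔niece/nephew: one path of length 3: r = (1/2)^3 = 1/8).
Summing one r·B term per recipient: 4·0.125·0.19 + 1·0.125·0.175 = 0.116875.
0.116875 < 0.2: the indirect benefit is less than the cost.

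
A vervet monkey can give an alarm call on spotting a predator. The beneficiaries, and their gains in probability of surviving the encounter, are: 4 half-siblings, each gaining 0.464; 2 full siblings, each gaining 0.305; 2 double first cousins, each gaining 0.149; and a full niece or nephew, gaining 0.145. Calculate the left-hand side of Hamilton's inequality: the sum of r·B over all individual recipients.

0.87975

r to a half-sibling = 0.25 (half-sibs share one parent — one path of length 2: r = (1/2)^2 = 1/4).
r to a full sibling = 1/2 (full sibs share both parents — two paths of length 2: r = 2·(1/2)^2 = 1/2).
r to a double first cousin = 1/4 (double first cousins share both grandparent pairs — four paths of length 4: r = 4·(1/2)^4 = 1/4).
r to a full niece or nephew = 0.25 (full aunt/uncle↔niece/nephew: two paths of length 3 through the shared grandparent pair: r = 2·(1/2)^3 = 1/4).
Summing one r·B term per recipient: 4·0.25·0.464 + 2·0.5·0.305 + 2·0.25·0.149 + 1·0.25·0.145 = 0.87975.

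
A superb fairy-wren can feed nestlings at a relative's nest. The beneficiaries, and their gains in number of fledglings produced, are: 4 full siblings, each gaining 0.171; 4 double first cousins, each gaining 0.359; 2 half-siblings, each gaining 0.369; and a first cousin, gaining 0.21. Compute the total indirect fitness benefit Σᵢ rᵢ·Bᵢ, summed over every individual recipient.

0.91175

r to a full sibling = 0.5 (full sibs share both parents — two paths of length 2: r = 2·(1/2)^2 = 1/2).
r to a double first cousin = 1/4 (double first cousins share both grandparent pairs — four paths of length 4: r = 4·(1/2)^4 = 1/4).
r to a half-sibling = 0.25 (half-sibs share one parent — one path of length 2: r = (1/2)^2 = 1/4).
r to a first cousin = 1/8 (first cousins share one grandparent pair — two paths of length 4: r = 2·(1/2)^4 = 1/8).
Summing one r·B term per recipient: 4·0.5·0.171 + 4·0.25·0.359 + 2·0.25·0.369 + 1·0.125·0.21 = 0.91175.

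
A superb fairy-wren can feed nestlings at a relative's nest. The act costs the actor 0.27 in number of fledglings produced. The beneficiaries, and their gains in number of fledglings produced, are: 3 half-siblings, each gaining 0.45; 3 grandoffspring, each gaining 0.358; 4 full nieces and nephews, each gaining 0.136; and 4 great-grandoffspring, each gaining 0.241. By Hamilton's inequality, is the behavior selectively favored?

Yes

Hamilton's rule: the trait is favored when the sum of r·B over every recipient exceeds the actor's cost C.
r to a half-sibling = 1/4 (half-sibs share one parent — one path of length 2: r = (1/2)^2 = 1/4).
r to a grandoffspring = 1/4 (two parent–offspring links: r = (1/2)^2 = 1/4).
r to a full niece or nephew = 1/4 (full aunt/uncle↔niece/nephew: two paths of length 3 through the shared grandparent pair: r = 2·(1/2)^3 = 1/4).
r to a great-grandoffspring = 0.125 (three parent–offspring links: r = (1/2)^3 = 1/8).
Summing one r·B term per recipient: 3·0.25·0.45 + 3·0.25·0.358 + 4·0.25·0.136 + 4·0.125·0.241 = 0.8625.
0.8625 > 0.27: the indirect benefit exceeds the cost.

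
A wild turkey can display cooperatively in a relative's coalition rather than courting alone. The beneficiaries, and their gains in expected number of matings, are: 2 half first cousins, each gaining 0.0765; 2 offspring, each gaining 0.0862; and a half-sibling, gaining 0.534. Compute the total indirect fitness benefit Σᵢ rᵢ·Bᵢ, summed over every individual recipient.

0.2292625

r to a half first cousin = 0.0625 (half first cousins share one grandparent — one path of length 4: r = (1/2)^4 = 1/16).
r to an offspring = 0.5 (one parent–offspring link: r = (1/2)^1 = 1/2).
r to a half-sibling = 0.25 (half-sibs share one parent — one path of length 2: r = (1/2)^2 = 1/4).
Summing one r·B term per recipient: 2·0.0625·0.0765 + 2·0.5·0.0862 + 1·0.25·0.534 = 0.2292625.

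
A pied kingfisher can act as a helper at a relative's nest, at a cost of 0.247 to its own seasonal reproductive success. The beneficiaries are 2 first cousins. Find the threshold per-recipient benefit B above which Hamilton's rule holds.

r to a first cousin = 0.125 (first cousins share one grandparent pair — two paths of length 4: r = 2·(1/2)^4 = 1/8).
Hamilton's rule with n recipients of equal r: n·r·B > C, so B > C/(n·r) = 0.247/(2·0.125) = 0.988.

0.988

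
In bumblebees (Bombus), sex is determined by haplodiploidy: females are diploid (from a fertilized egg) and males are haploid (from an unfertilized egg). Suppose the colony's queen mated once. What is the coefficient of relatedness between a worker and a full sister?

0.75

Haplodiploid full sisters inherit their father's entire haploid genome identically (contributing 1/2) and on average half of their mother's contribution (1/2 · 1/2 = 1/4); r = 1/2 + 1/4 = 3/4.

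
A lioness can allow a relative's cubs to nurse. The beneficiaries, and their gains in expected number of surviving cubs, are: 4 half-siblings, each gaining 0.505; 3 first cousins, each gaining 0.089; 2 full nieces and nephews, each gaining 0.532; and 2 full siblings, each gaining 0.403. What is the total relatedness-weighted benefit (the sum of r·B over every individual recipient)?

r to a half-sibling = 0.25 (half-sibs share one parent — one path of length 2: r = (1/2)^2 = 1/4).
r to a first cousin = 0.125 (first cousins share one grandparent pair — two paths of length 4: r = 2·(1/2)^4 = 1/8).
r to a full niece or nephew = 0.25 (full aunt/uncle↔niece/nephew: two paths of length 3 through the shared grandparent pair: r = 2·(1/2)^3 = 1/4).
r to a full sibling = 1/2 (full sibs share both parents — two paths of length 2: r = 2·(1/2)^2 = 1/2).
Summing one r·B term per recipient: 4·0.25·0.505 + 3·0.125·0.089 + 2·0.25·0.532 + 2·0.5·0.403 = 1.207375.

1.207375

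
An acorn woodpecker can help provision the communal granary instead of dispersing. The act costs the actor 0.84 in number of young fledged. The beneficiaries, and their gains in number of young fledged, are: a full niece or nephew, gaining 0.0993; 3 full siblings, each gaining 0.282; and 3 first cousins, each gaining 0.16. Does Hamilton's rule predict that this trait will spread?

No

Hamilton's rule: the trait is favored when the sum of r·B over every recipient exceeds the actor's cost C.
r to a full niece or nephew = 1/4 (full aunt/uncle↔niece/nephew: two paths of length 3 through the shared grandparent pair: r = 2·(1/2)^3 = 1/4).
r to a full sibling = 0.5 (full sibs share both parents — two paths of length 2: r = 2·(1/2)^2 = 1/2).
r to a first cousin = 1/8 (first cousins share one grandparent pair — two paths of length 4: r = 2·(1/2)^4 = 1/8).
Summing one r·B term per recipient: 1·0.25·0.0993 + 3·0.5·0.282 + 3·0.125·0.16 = 0.507825.
0.507825 < 0.84: the indirect benefit is less than the cost.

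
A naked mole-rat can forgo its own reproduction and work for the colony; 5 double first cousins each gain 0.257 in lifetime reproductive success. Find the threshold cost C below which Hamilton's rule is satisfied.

0.32125

r to a double first cousin = 0.25 (double first cousins share both grandparent pairs — four paths of length 4: r = 4·(1/2)^4 = 1/4).
Hamilton's rule: n·r·B > C, so the trait is favored while C < n·r·B = 5·0.25·0.257 = 0.32125.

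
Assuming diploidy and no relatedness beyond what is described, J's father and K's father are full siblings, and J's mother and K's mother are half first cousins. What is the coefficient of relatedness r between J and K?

0.140625

With two independent routes of shared ancestry, r is the sum of the two contributions.
J and K are related in two ways: first cousins through their fathers (r = 1/8) and half second cousins through their mothers (r = 1/64).
r = 1/8 + 1/64 = 9/64 = 0.140625.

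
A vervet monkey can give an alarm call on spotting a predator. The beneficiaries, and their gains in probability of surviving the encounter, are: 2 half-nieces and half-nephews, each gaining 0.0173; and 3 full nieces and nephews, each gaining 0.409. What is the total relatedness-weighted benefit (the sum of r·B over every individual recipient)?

r to a half-niece or half-nephew = 1/8 (half-aunt/uncle↔niece/nephew: one path of length 3: r = (1/2)^3 = 1/8).
r to a full niece or nephew = 1/4 (full aunt/uncle↔niece/nephew: two paths of length 3 through the shared grandparent pair: r = 2·(1/2)^3 = 1/4).
Summing one r·B term per recipient: 2·0.125·0.0173 + 3·0.25·0.409 = 0.311075.

0.311075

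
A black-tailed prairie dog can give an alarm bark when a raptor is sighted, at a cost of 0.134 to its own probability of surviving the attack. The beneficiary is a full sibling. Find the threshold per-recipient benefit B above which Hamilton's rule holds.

0.268

r to a full sibling = 1/2 (full sibs share both parents — two paths of length 2: r = 2·(1/2)^2 = 1/2).
Hamilton's rule with n recipients of equal r: n·r·B > C, so B > C/(n·r) = 0.134/(1·0.5) = 0.268.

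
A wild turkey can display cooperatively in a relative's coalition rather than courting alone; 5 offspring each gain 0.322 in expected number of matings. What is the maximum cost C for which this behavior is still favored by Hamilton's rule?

r to an offspring = 0.5 (one parent–offspring link: r = (1/2)^1 = 1/2).
Hamilton's rule: n·r·B > C, so the trait is favored while C < n·r·B = 5·0.5·0.322 = 0.805.

0.805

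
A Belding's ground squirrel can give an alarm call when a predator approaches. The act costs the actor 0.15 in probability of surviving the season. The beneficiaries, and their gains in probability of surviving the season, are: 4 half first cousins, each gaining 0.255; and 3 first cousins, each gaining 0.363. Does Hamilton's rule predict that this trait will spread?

Yes

Hamilton's rule: the trait is favored when the sum of r·B over every recipient exceeds the actor's cost C.
r to a half first cousin = 0.0625 (half first cousins share one grandparent — one path of length 4: r = (1/2)^4 = 1/16).
r to a first cousin = 0.125 (first cousins share one grandparent pair — two paths of length 4: r = 2·(1/2)^4 = 1/8).
Summing one r·B term per recipient: 4·0.0625·0.255 + 3·0.125·0.363 = 0.199875.
0.199875 > 0.15: the indirect benefit exceeds the cost.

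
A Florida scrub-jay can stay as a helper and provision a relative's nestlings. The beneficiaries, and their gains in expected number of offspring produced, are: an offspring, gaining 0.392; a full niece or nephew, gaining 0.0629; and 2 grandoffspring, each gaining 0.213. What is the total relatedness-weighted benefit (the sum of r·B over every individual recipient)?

r to an offspring = 0.5 (one parent–offspring link: r = (1/2)^1 = 1/2).
r to a full niece or nephew = 1/4 (full aunt/uncle↔niece/nephew: two paths of length 3 through the shared grandparent pair: r = 2·(1/2)^3 = 1/4).
r to a grandoffspring = 1/4 (two parent–offspring links: r = (1/2)^2 = 1/4).
Summing one r·B term per recipient: 1·0.5·0.392 + 1·0.25·0.0629 + 2·0.25·0.213 = 0.318225.

0.318225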